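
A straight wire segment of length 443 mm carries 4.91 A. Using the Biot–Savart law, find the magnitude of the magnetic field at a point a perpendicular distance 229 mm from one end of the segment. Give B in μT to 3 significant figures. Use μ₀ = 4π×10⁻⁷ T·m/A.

For a finite straight segment, B = (μ₀I/4πd)(sinθ₁ + sinθ₂), where θ₁, θ₂ are the angles from the perpendicular to each end.
The perpendicular foot is at one end, so the two end-offsets along the wire are 0 and L = 0.443 m.
sinθ₁ = 0/√(0²+0.229²) = 0.0000; sinθ₂ = 0.443/√(0.443²+0.229²) = 0.8883.
B = (4π×10⁻⁷ × 4.91) / (4π × 0.229) × (0.0000 + 0.8883) = 1.90×10⁻⁶ T.

B ≈ 1.90 μT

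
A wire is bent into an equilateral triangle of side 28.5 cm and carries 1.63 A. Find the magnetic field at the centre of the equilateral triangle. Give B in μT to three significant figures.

B ≈ 10.3 μT

Each side is a finite straight segment at perpendicular distance d = a/(2 tan(π/3)) = 0.08227 m from the centre, with end-angles ±π/3.
One side contributes B₁ = (μ₀I/4πd)·2 sin(π/3) = 3.43×10⁻⁶ T.
All 3 sides add in the same direction: B = 3 × 3.43×10⁻⁶ = 1.03×10⁻⁵ T.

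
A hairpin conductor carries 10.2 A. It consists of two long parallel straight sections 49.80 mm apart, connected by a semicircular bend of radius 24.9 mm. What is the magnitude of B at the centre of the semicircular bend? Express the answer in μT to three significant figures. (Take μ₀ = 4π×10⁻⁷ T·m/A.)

B ≈ 211 μT

The semicircular arc contributes B_arc = μ₀I·π/(4πR) = μ₀I/(4R) = 1.29×10⁻⁴ T.
Each semi-infinite lead is at perpendicular distance R = 0.0249 m from the centre, with the perpendicular foot at its near end, so it contributes μ₀I/(4πR); both point the same way, together 8.19×10⁻⁵ T.
Arc and leads all point the same direction: B = 1.29×10⁻⁴ + 8.19×10⁻⁵ = 2.11×10⁻⁴ T.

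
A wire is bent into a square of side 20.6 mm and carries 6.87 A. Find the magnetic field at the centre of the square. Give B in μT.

B ≈ 377 μT

Each side is a finite straight segment at perpendicular distance d = a/(2 tan(π/4)) = 0.0103 m from the centre, with end-angles ±π/4.
One side contributes B₁ = (μ₀I/4πd)·2 sin(π/4) = 9.43×10⁻⁵ T.
All 4 sides add in the same direction: B = 4 × 9.43×10⁻⁵ = 3.77×10⁻⁴ T.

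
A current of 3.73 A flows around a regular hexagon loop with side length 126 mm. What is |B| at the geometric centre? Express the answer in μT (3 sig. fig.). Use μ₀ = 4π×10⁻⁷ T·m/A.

Each side is a finite straight segment at perpendicular distance d = a/(2 tan(π/6)) = 0.1091 m from the centre, with end-angles ±π/6.
One side contributes B₁ = (μ₀I/4πd)·2 sin(π/6) = 3.42×10⁻⁶ T.
All 6 sides add in the same direction: B = 6 × 3.42×10⁻⁶ = 2.05×10⁻⁵ T.

B ≈ 20.5 μT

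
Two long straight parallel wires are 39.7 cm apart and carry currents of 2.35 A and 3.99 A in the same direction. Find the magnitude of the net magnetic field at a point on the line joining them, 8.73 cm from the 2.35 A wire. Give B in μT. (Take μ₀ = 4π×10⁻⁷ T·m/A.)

Each long wire gives B = μ₀I/(2πd). Distances are d₁ = 0.0873 m and d₂ = 0.3097 m.
B₁ = 5.38×10⁻⁶ T, B₂ = 2.58×10⁻⁶ T.
Between parallel currents the two contributions point in opposite directions, so they subtract. B = |B₁ − B₂| = |5.38×10⁻⁶ − 2.58×10⁻⁶| = 2.81×10⁻⁶ T.

B ≈ 2.81 μT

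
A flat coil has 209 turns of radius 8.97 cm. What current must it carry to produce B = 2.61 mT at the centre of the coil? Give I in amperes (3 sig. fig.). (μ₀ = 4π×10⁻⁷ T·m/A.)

For an N-turn coil, B = Nμ₀I/(2R) with R = 0.0897 m, so I = 2RB/(Nμ₀) = 2 × 0.0897 × 2.61×10⁻³ / (209 × 4π×10⁻⁷) = 1.78 A.

I ≈ 1.78 A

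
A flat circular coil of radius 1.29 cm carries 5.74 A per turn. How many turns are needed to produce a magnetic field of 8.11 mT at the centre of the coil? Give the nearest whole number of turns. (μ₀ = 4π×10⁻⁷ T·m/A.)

N = 29

For an N-turn coil, B = Nμ₀I/(2R). A single turn gives B₁ = 2.80×10⁻⁴ T with R = 0.0129 m.
N = B/B₁ = 8.11×10⁻³ / 2.80×10⁻⁴ = 29.01.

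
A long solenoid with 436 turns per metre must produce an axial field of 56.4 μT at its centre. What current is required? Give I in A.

I ≈ 0.103 A

Inside a long solenoid B = μ₀nI with n = 436 m⁻¹, so I = B/(μ₀n).
I = 5.64×10⁻⁵ / (4π×10⁻⁷ × 436) = 0.103 A.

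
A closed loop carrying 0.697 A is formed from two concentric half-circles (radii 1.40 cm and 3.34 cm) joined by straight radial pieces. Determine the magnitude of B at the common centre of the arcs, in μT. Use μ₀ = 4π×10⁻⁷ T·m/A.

The radial connectors point toward the centre, so dl × r̂ = 0 and they contribute nothing.
Each semicircle gives μ₀I/(4R): inner arc 1.56×10⁻⁵ T, outer arc 6.56×10⁻⁶ T.
The two arcs carry current in opposite angular senses, so their fields oppose: B = |1.56×10⁻⁵ − 6.56×10⁻⁶| = 9.08×10⁻⁶ T.

B ≈ 9.08 μT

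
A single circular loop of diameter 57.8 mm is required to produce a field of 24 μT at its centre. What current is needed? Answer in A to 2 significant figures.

At the centre of a circular loop B = μ₀I/(2R), so I = 2RB/μ₀.
With R = 0.0289 m, I = 2 × 0.0289 × 2.40×10⁻⁵ / (4π×10⁻⁷) = 1.10 A.

I ≈ 1.1 A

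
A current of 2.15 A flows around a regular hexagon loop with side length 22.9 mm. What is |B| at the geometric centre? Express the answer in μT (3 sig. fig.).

B ≈ 65.0 μT

Each side is a finite straight segment at perpendicular distance d = a/(2 tan(π/6)) = 0.01983 m from the centre, with end-angles ±π/6.
One side contributes B₁ = (μ₀I/4πd)·2 sin(π/6) = 1.08×10⁻⁵ T.
All 6 sides add in the same direction: B = 6 × 1.08×10⁻⁵ = 6.50×10⁻⁵ T.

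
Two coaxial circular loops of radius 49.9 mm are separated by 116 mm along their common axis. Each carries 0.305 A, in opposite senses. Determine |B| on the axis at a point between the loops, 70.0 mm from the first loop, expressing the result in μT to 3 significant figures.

B ≈ 0.775 μT

Each loop contributes B = μ₀IR²/[2(R²+z²)^(3/2)] on the axis, with z measured from that loop.
Loop 1 (z = 0.07 m): B₁ = 7.51×10⁻⁷ T. Loop 2 (z = 0.046 m): B₂ = 1.53×10⁻⁶ T.
The fields oppose: B = |B₁ − B₂| = 7.75×10⁻⁷ T.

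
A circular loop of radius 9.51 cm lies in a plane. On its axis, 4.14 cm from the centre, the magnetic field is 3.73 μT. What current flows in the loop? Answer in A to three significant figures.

On the axis of a loop, B = μ₀IR²/[2(R²+z²)^(3/2)], so I = 2B(R²+z²)^(3/2)/(μ₀R²).
R² + z² = 0.009044 + 0.001714 = 0.01076 m²; raised to 3/2 gives 1.12×10⁻³ m³.
I = 2 × 3.73×10⁻⁶ × 1.12×10⁻³ / (1.26×10⁻⁶ × 0.009044) = 0.732 A.

I ≈ 0.732 A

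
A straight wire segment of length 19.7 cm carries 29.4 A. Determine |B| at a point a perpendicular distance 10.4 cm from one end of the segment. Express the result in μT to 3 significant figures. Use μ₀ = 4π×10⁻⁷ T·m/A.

B ≈ 25.0 μT

For a finite straight segment, B = (μ₀I/4πd)(sinθ₁ + sinθ₂), where θ₁, θ₂ are the angles from the perpendicular to each end.
The perpendicular foot is at one end, so the two end-offsets along the wire are 0 and L = 0.197 m.
sinθ₁ = 0/√(0²+0.104²) = 0.0000; sinθ₂ = 0.197/√(0.197²+0.104²) = 0.8843.
B = (4π×10⁻⁷ × 29.4) / (4π × 0.104) × (0.0000 + 0.8843) = 2.50×10⁻⁵ T.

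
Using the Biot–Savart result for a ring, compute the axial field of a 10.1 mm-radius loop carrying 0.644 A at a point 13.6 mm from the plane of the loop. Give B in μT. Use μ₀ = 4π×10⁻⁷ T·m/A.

B ≈ 8.49 μT

On the axis of a circular loop, B = μ₀IR² / [2(R²+z²)^(3/2)].
R² + z² = (0.0101)² + (0.0136)² = 0.000287 m², and (R²+z²)^(3/2) = 4.86×10⁻⁶ m³.
B = (4π×10⁻⁷ × 0.644 × 0.000102) / (2 × 4.86×10⁻⁶) = 8.49×10⁻⁶ T.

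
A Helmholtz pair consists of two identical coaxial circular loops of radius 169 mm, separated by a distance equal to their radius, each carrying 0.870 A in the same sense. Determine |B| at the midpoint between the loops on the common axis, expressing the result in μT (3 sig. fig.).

B ≈ 4.63 μT

Each loop contributes B = μ₀IR²/[2(R²+z²)^(3/2)] on the axis, with z measured from that loop.
Loop 1 (z = 0.0845 m): B₁ = 2.31×10⁻⁶ T. Loop 2 (z = 0.0845 m): B₂ = 2.31×10⁻⁶ T.
The fields add: B = B₁ + B₂ = 4.63×10⁻⁶ T.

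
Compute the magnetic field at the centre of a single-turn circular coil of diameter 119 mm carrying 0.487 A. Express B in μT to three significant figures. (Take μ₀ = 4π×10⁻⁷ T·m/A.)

B ≈ 5.14 μT

At the centre of a circular loop the Biot–Savart law gives B = μ₀I/(2R) (so R = 0.0595 m).
B = (4π×10⁻⁷ × 0.487) / (2 × 0.0595) = 5.14×10⁻⁶ T.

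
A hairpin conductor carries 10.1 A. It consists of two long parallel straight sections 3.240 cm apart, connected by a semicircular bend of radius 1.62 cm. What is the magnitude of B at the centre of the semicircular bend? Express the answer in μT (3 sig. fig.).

The semicircular arc contributes B_arc = μ₀I·π/(4πR) = μ₀I/(4R) = 1.96×10⁻⁴ T.
Each semi-infinite lead is at perpendicular distance R = 0.0162 m from the centre, with the perpendicular foot at its near end, so it contributes μ₀I/(4πR); both point the same way, together 1.25×10⁻⁴ T.
Arc and leads all point the same direction: B = 1.96×10⁻⁴ + 1.25×10⁻⁴ = 3.21×10⁻⁴ T.

B ≈ 321 μT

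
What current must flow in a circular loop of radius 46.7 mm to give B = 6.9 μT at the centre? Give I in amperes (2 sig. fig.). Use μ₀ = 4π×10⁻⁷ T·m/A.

At the centre of a circular loop B = μ₀I/(2R), so I = 2RB/μ₀.
With R = 0.0467 m, I = 2 × 0.0467 × 6.90×10⁻⁶ / (4π×10⁻⁷) = 0.513 A.

I ≈ 0.51 A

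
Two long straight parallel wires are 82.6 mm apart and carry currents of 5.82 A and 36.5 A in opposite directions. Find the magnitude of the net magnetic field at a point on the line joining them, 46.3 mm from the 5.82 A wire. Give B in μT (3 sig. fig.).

Each long wire gives B = μ₀I/(2πd). Distances are d₁ = 0.0463 m and d₂ = 0.0363 m.
B₁ = 2.51×10⁻⁵ T, B₂ = 2.01×10⁻⁴ T.
Between antiparallel currents both contributions point the same way, so they add. B = B₁ + B₂ = 2.51×10⁻⁵ + 2.01×10⁻⁴ = 2.26×10⁻⁴ T.

B ≈ 226 μT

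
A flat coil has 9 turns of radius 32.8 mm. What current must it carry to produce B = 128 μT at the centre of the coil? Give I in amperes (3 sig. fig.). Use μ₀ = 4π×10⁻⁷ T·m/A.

I ≈ 0.742 A

For an N-turn coil, B = Nμ₀I/(2R) with R = 0.0328 m, so I = 2RB/(Nμ₀) = 2 × 0.0328 × 1.28×10⁻⁴ / (9 × 4π×10⁻⁷) = 0.742 A.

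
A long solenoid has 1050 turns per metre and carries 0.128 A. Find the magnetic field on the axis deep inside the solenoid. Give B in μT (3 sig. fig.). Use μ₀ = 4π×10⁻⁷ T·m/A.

B ≈ 169 μT

Inside a long solenoid, B = μ₀nI with n = 1050 turns/m.
B = 4π×10⁻⁷ × 1050 × 0.128 = 1.69×10⁻⁴ T.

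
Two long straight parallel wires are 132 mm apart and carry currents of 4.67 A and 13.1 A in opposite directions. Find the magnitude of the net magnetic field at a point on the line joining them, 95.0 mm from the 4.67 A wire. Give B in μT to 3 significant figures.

Each long wire gives B = μ₀I/(2πd). Distances are d₁ = 0.095 m and d₂ = 0.037 m.
B₁ = 9.83×10⁻⁶ T, B₂ = 7.08×10⁻⁵ T.
Between antiparallel currents both contributions point the same way, so they add. B = B₁ + B₂ = 9.83×10⁻⁶ + 7.08×10⁻⁵ = 8.06×10⁻⁵ T.

B ≈ 80.6 μT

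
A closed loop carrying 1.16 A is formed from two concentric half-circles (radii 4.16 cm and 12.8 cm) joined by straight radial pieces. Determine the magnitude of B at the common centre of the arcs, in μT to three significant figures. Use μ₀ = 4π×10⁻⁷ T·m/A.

B ≈ 5.91 μT

The radial connectors point toward the centre, so dl × r̂ = 0 and they contribute nothing.
Each semicircle gives μ₀I/(4R): inner arc 8.76×10⁻⁶ T, outer arc 2.85×10⁻⁶ T.
The two arcs carry current in opposite angular senses, so their fields oppose: B = |8.76×10⁻⁶ − 2.85×10⁻⁶| = 5.91×10⁻⁶ T.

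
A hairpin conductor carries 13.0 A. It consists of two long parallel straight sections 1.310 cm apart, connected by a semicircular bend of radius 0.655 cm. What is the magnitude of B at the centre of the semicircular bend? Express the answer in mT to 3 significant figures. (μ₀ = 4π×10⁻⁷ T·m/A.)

The semicircular arc contributes B_arc = μ₀I·π/(4πR) = μ₀I/(4R) = 6.24×10⁻⁴ T.
Each semi-infinite lead is at perpendicular distance R = 0.00655 m from the centre, with the perpendicular foot at its near end, so it contributes μ₀I/(4πR); both point the same way, together 3.97×10⁻⁴ T.
Arc and leads all point the same direction: B = 6.24×10⁻⁴ + 3.97×10⁻⁴ = 1.02×10⁻³ T.

B ≈ 1.02 mT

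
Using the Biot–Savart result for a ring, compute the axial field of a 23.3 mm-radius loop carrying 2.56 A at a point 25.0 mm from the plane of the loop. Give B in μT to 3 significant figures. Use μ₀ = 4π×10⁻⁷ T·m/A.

On the axis of a circular loop, B = μ₀IR² / [2(R²+z²)^(3/2)].
R² + z² = (0.0233)² + (0.025)² = 0.001168 m², and (R²+z²)^(3/2) = 3.99×10⁻⁵ m³.
B = (4π×10⁻⁷ × 2.56 × 0.0005429) / (2 × 3.99×10⁻⁵) = 2.19×10⁻⁵ T.

B ≈ 21.9 μT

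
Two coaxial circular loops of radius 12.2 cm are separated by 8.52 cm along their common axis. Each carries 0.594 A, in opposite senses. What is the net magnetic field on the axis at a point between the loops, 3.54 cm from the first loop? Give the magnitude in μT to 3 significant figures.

Each loop contributes B = μ₀IR²/[2(R²+z²)^(3/2)] on the axis, with z measured from that loop.
Loop 1 (z = 0.0354 m): B₁ = 2.71×10⁻⁶ T. Loop 2 (z = 0.0498 m): B₂ = 2.43×10⁻⁶ T.
The fields oppose: B = |B₁ − B₂| = 2.82×10⁻⁷ T.

B ≈ 0.282 μT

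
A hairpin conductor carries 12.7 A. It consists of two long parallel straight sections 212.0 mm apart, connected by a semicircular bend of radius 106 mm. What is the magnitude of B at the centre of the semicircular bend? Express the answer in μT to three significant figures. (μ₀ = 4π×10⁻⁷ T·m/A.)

B ≈ 61.6 μT

The semicircular arc contributes B_arc = μ₀I·π/(4πR) = μ₀I/(4R) = 3.76×10⁻⁵ T.
Each semi-infinite lead is at perpendicular distance R = 0.106 m from the centre, with the perpendicular foot at its near end, so it contributes μ₀I/(4πR); both point the same way, together 2.40×10⁻⁵ T.
Arc and leads all point the same direction: B = 3.76×10⁻⁵ + 2.40×10⁻⁵ = 6.16×10⁻⁵ T.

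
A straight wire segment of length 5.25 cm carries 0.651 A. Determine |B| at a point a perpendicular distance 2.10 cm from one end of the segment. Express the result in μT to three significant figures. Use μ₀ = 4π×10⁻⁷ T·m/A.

B ≈ 2.88 μT

For a finite straight segment, B = (μ₀I/4πd)(sinθ₁ + sinθ₂), where θ₁, θ₂ are the angles from the perpendicular to each end.
The perpendicular foot is at one end, so the two end-offsets along the wire are 0 and L = 0.0525 m.
sinθ₁ = 0/√(0²+0.021²) = 0.0000; sinθ₂ = 0.0525/√(0.0525²+0.021²) = 0.9285.
B = (4π×10⁻⁷ × 0.651) / (4π × 0.021) × (0.0000 + 0.9285) = 2.88×10⁻⁶ T.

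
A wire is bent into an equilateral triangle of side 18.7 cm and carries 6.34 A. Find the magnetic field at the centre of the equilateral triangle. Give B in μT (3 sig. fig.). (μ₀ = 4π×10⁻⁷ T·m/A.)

Each side is a finite straight segment at perpendicular distance d = a/(2 tan(π/3)) = 0.05398 m from the centre, with end-angles ±π/3.
One side contributes B₁ = (μ₀I/4πd)·2 sin(π/3) = 2.03×10⁻⁵ T.
All 3 sides add in the same direction: B = 3 × 2.03×10⁻⁵ = 6.10×10⁻⁵ T.

B ≈ 61.0 μT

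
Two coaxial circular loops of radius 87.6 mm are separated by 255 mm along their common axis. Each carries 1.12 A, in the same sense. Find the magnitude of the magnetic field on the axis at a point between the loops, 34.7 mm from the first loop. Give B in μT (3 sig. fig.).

Each loop contributes B = μ₀IR²/[2(R²+z²)^(3/2)] on the axis, with z measured from that loop.
Loop 1 (z = 0.0347 m): B₁ = 6.46×10⁻⁶ T. Loop 2 (z = 0.2203 m): B₂ = 4.05×10⁻⁷ T.
The fields add: B = B₁ + B₂ = 6.86×10⁻⁶ T.

B ≈ 6.86 μT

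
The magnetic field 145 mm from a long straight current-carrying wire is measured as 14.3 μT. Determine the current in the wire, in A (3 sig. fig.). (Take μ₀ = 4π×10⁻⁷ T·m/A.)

For a long straight wire B = μ₀I/(2πd), so I = 2πdB/μ₀.
I = 2π × 0.145 × 1.43×10⁻⁵ / (4π×10⁻⁷) = 10.4 A.

I ≈ 10.4 A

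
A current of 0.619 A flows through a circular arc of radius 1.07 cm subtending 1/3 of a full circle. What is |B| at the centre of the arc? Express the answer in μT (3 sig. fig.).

B ≈ 12.1 μT

The Biot–Savart field of a circular arc at its centre is B = μ₀Iφ/(4πR), with φ = 2.094 rad.
B = (4π×10⁻⁷ × 0.619 × 2.094) / (4π × 0.0107) = 1.21×10⁻⁵ T.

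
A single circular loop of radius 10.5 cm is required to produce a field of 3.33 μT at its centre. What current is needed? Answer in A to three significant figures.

I ≈ 0.556 A

At the centre of a circular loop B = μ₀I/(2R), so I = 2RB/μ₀.
With R = 0.105 m, I = 2 × 0.105 × 3.33×10⁻⁶ / (4π×10⁻⁷) = 0.556 A.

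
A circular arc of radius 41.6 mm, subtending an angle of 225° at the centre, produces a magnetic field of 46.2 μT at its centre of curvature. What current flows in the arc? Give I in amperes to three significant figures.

For a circular arc, B = μ₀Iφ/(4πR) with φ in radians; here φ = 3.927 rad.
So I = 4πRB/(μ₀φ) = 4π × 0.0416 × 4.62×10⁻⁵ / (4π×10⁻⁷ × 3.927) = 4.89 A.

I ≈ 4.89 A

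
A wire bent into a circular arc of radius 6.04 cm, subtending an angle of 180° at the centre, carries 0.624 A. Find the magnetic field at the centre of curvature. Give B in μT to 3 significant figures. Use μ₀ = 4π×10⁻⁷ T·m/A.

The Biot–Savart field of a circular arc at its centre is B = μ₀Iφ/(4πR), with φ = 3.142 rad.
B = (4π×10⁻⁷ × 0.624 × 3.142) / (4π × 0.0604) = 3.25×10⁻⁶ T.

B ≈ 3.25 μT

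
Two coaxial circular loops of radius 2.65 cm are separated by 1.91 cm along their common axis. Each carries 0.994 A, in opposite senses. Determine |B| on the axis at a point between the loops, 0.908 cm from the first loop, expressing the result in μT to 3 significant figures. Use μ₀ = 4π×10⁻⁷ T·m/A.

B ≈ 0.666 μT

Each loop contributes B = μ₀IR²/[2(R²+z²)^(3/2)] on the axis, with z measured from that loop.
Loop 1 (z = 0.00908 m): B₁ = 2.00×10⁻⁵ T. Loop 2 (z = 0.01002 m): B₂ = 1.93×10⁻⁵ T.
The fields oppose: B = |B₁ − B₂| = 6.66×10⁻⁷ T.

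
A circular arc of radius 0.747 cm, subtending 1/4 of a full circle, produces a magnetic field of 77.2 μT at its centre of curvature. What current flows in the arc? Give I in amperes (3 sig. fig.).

For a circular arc, B = μ₀Iφ/(4πR) with φ in radians; here φ = 1.571 rad.
So I = 4πRB/(μ₀φ) = 4π × 0.00747 × 7.72×10⁻⁵ / (4π×10⁻⁷ × 1.571) = 3.67 A.

I ≈ 3.67 A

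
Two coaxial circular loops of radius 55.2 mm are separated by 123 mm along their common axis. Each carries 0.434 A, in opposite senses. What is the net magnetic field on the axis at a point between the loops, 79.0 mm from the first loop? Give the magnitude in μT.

B ≈ 1.43 μT

Each loop contributes B = μ₀IR²/[2(R²+z²)^(3/2)] on the axis, with z measured from that loop.
Loop 1 (z = 0.079 m): B₁ = 9.28×10⁻⁷ T. Loop 2 (z = 0.044 m): B₂ = 2.36×10⁻⁶ T.
The fields oppose: B = |B₁ − B₂| = 1.43×10⁻⁶ T.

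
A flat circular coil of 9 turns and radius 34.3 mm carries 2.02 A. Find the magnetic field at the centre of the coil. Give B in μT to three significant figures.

For an N-turn flat coil, B = Nμ₀I/(2R) with R = 0.0343 m.
B = 9 × 3.70×10⁻⁵ T = 3.33×10⁻⁴ T.

B ≈ 333 μT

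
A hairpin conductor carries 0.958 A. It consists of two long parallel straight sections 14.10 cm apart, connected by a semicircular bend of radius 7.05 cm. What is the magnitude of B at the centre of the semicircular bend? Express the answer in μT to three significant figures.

B ≈ 6.99 μT

The semicircular arc contributes B_arc = μ₀I·π/(4πR) = μ₀I/(4R) = 4.27×10⁻⁶ T.
Each semi-infinite lead is at perpendicular distance R = 0.0705 m from the centre, with the perpendicular foot at its near end, so it contributes μ₀I/(4πR); both point the same way, together 2.72×10⁻⁶ T.
Arc and leads all point the same direction: B = 4.27×10⁻⁶ + 2.72×10⁻⁶ = 6.99×10⁻⁶ T.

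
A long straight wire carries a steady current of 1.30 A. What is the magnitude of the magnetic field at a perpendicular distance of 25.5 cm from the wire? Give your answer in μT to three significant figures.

For an infinitely long straight wire, B = μ₀I/(2πd).
B = (4π×10⁻⁷ × 1.30) / (2π × 0.255) = 1.02×10⁻⁶ T.

B ≈ 1.02 μT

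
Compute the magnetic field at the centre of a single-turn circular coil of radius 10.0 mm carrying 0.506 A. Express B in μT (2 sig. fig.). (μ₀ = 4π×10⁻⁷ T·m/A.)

At the centre of a circular loop the Biot–Savart law gives B = μ₀I/(2R).
B = (4π×10⁻⁷ × 0.506) / (2 × 0.01) = 3.18×10⁻⁵ T.

B ≈ 32 μT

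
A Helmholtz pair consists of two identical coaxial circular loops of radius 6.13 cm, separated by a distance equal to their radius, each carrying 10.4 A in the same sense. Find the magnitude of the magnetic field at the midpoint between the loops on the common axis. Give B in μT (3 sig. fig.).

Each loop contributes B = μ₀IR²/[2(R²+z²)^(3/2)] on the axis, with z measured from that loop.
Loop 1 (z = 0.03065 m): B₁ = 7.63×10⁻⁵ T. Loop 2 (z = 0.03065 m): B₂ = 7.63×10⁻⁵ T.
The fields add: B = B₁ + B₂ = 1.53×10⁻⁴ T.

B ≈ 153 μT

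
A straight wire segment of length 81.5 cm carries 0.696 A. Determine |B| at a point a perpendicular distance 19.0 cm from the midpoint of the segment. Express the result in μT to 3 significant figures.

For a finite straight segment, B = (μ₀I/4πd)(sinθ₁ + sinθ₂), where θ₁, θ₂ are the angles from the perpendicular to each end.
The perpendicular from the point meets the wire at its midpoint, so each end is L/2 = 0.4075 m away along the wire.
sinθ₁ = 0.4075/√(0.4075²+0.19²) = 0.9063; sinθ₂ = 0.4075/√(0.4075²+0.19²) = 0.9063.
B = (4π×10⁻⁷ × 0.696) / (4π × 0.19) × (0.9063 + 0.9063) = 6.64×10⁻⁷ T.

B ≈ 0.664 μT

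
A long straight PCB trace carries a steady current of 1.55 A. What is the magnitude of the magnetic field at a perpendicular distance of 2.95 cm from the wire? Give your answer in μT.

For an infinitely long straight wire, B = μ₀I/(2πd).
B = (4π×10⁻⁷ × 1.55) / (2π × 0.0295) = 1.05×10⁻⁵ T.

B ≈ 10.5 μT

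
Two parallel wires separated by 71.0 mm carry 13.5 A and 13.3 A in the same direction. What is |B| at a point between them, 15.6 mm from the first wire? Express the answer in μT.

B ≈ 125 μT

Each long wire gives B = μ₀I/(2πd). Distances are d₁ = 0.0156 m and d₂ = 0.0554 m.
B₁ = 1.73×10⁻⁴ T, B₂ = 4.80×10⁻⁵ T.
Between parallel currents the two contributions point in opposite directions, so they subtract. B = |B₁ − B₂| = |1.73×10⁻⁴ − 4.80×10⁻⁵| = 1.25×10⁻⁴ T.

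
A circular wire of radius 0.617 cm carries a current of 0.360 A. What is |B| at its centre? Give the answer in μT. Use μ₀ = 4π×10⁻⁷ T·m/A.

B ≈ 36.7 μT

At the centre of a circular loop the Biot–Savart law gives B = μ₀I/(2R).
B = (4π×10⁻⁷ × 0.360) / (2 × 0.00617) = 3.67×10⁻⁵ T.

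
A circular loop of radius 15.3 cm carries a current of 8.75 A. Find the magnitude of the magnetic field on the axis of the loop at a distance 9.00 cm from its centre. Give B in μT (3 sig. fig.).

On the axis of a circular loop, B = μ₀IR² / [2(R²+z²)^(3/2)].
R² + z² = (0.153)² + (0.09)² = 0.03151 m², and (R²+z²)^(3/2) = 5.59×10⁻³ m³.
B = (4π×10⁻⁷ × 8.75 × 0.02341) / (2 × 5.59×10⁻³) = 2.30×10⁻⁵ T.

B ≈ 23.0 μT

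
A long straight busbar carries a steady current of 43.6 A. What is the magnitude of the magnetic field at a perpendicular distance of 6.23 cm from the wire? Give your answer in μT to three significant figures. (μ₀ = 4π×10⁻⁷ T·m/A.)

B ≈ 140 μT

For an infinitely long straight wire, B = μ₀I/(2πd).
B = (4π×10⁻⁷ × 43.6) / (2π × 0.0623) = 1.40×10⁻⁴ T.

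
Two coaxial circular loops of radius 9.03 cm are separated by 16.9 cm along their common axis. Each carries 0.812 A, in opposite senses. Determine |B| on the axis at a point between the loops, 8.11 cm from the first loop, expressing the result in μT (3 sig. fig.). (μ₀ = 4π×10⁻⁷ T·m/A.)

Each loop contributes B = μ₀IR²/[2(R²+z²)^(3/2)] on the axis, with z measured from that loop.
Loop 1 (z = 0.0811 m): B₁ = 2.33×10⁻⁶ T. Loop 2 (z = 0.0879 m): B₂ = 2.08×10⁻⁶ T.
The fields oppose: B = |B₁ − B₂| = 2.48×10⁻⁷ T.

B ≈ 0.248 μT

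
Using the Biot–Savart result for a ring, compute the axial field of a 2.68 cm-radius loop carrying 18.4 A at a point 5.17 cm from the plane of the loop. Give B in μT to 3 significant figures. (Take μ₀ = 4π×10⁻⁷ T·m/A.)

B ≈ 42.0 μT

On the axis of a circular loop, B = μ₀IR² / [2(R²+z²)^(3/2)].
R² + z² = (0.0268)² + (0.0517)² = 0.003391 m², and (R²+z²)^(3/2) = 1.97×10⁻⁴ m³.
B = (4π×10⁻⁷ × 18.4 × 0.0007182) / (2 × 1.97×10⁻⁴) = 4.20×10⁻⁵ T.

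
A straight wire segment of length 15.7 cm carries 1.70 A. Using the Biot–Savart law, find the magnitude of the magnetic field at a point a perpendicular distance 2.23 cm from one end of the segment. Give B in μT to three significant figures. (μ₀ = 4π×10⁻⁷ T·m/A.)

For a finite straight segment, B = (μ₀I/4πd)(sinθ₁ + sinθ₂), where θ₁, θ₂ are the angles from the perpendicular to each end.
The perpendicular foot is at one end, so the two end-offsets along the wire are 0 and L = 0.157 m.
sinθ₁ = 0/√(0²+0.0223²) = 0.0000; sinθ₂ = 0.157/√(0.157²+0.0223²) = 0.9901.
B = (4π×10⁻⁷ × 1.70) / (4π × 0.0223) × (0.0000 + 0.9901) = 7.55×10⁻⁶ T.

B ≈ 7.55 μT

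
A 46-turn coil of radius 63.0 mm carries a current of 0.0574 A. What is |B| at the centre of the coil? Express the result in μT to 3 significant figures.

B ≈ 26.3 μT

For an N-turn flat coil, B = Nμ₀I/(2R) with R = 0.063 m.
B = 46 × 5.72×10⁻⁷ T = 2.63×10⁻⁵ T.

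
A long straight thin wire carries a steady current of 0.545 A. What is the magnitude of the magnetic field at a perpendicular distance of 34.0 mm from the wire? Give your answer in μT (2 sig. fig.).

For an infinitely long straight wire, B = μ₀I/(2πd).
B = (4π×10⁻⁷ × 0.545) / (2π × 0.034) = 3.21×10⁻⁶ T.

B ≈ 3.2 μT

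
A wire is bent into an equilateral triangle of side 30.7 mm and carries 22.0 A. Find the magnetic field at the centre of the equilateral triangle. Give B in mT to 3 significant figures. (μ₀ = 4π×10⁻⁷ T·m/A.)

Each side is a finite straight segment at perpendicular distance d = a/(2 tan(π/3)) = 0.008862 m from the centre, with end-angles ±π/3.
One side contributes B₁ = (μ₀I/4πd)·2 sin(π/3) = 4.30×10⁻⁴ T.
All 3 sides add in the same direction: B = 3 × 4.30×10⁻⁴ = 1.29×10⁻³ T.

B ≈ 1.29 mT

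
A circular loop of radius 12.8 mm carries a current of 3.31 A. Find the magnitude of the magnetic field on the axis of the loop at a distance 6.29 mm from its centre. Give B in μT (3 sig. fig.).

On the axis of a circular loop, B = μ₀IR² / [2(R²+z²)^(3/2)].
R² + z² = (0.0128)² + (0.00629)² = 0.0002034 m², and (R²+z²)^(3/2) = 2.90×10⁻⁶ m³.
B = (4π×10⁻⁷ × 3.31 × 0.0001638) / (2 × 2.90×10⁻⁶) = 1.17×10⁻⁴ T.

B ≈ 117 μT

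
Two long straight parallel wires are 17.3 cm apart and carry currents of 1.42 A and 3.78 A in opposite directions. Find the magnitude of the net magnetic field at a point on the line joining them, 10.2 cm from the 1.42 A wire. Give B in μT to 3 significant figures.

Each long wire gives B = μ₀I/(2πd). Distances are d₁ = 0.102 m and d₂ = 0.071 m.
B₁ = 2.78×10⁻⁶ T, B₂ = 1.06×10⁻⁵ T.
Between antiparallel currents both contributions point the same way, so they add. B = B₁ + B₂ = 2.78×10⁻⁶ + 1.06×10⁻⁵ = 1.34×10⁻⁵ T.

B ≈ 13.4 μT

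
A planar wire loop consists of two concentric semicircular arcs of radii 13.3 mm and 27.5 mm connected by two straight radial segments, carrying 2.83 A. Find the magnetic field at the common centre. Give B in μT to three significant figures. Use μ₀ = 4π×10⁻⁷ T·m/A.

The radial connectors point toward the centre, so dl × r̂ = 0 and they contribute nothing.
Each semicircle gives μ₀I/(4R): inner arc 6.68×10⁻⁵ T, outer arc 3.23×10⁻⁵ T.
The two arcs carry current in opposite angular senses, so their fields oppose: B = |6.68×10⁻⁵ − 3.23×10⁻⁵| = 3.45×10⁻⁵ T.

B ≈ 34.5 μT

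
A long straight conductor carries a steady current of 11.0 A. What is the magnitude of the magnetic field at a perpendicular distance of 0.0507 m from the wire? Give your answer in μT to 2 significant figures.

B ≈ 43 μT

For an infinitely long straight wire, B = μ₀I/(2πd).
B = (4π×10⁻⁷ × 11.0) / (2π × 0.0507) = 4.34×10⁻⁵ T.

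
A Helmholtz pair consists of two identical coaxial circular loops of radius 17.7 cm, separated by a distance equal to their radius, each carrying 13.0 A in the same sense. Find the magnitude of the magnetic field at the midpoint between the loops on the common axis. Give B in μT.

B ≈ 66.0 μT

Each loop contributes B = μ₀IR²/[2(R²+z²)^(3/2)] on the axis, with z measured from that loop.
Loop 1 (z = 0.0885 m): B₁ = 3.30×10⁻⁵ T. Loop 2 (z = 0.0885 m): B₂ = 3.30×10⁻⁵ T.
The fields add: B = B₁ + B₂ = 6.60×10⁻⁵ T.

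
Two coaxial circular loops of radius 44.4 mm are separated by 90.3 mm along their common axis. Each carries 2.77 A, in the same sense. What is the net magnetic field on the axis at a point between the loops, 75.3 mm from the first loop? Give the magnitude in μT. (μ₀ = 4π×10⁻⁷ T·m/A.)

B ≈ 38.5 μT

Each loop contributes B = μ₀IR²/[2(R²+z²)^(3/2)] on the axis, with z measured from that loop.
Loop 1 (z = 0.0753 m): B₁ = 5.14×10⁻⁶ T. Loop 2 (z = 0.015 m): B₂ = 3.33×10⁻⁵ T.
The fields add: B = B₁ + B₂ = 3.85×10⁻⁵ T.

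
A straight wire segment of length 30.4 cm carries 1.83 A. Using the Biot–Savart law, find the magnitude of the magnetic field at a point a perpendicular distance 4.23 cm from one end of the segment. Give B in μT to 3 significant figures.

For a finite straight segment, B = (μ₀I/4πd)(sinθ₁ + sinθ₂), where θ₁, θ₂ are the angles from the perpendicular to each end.
The perpendicular foot is at one end, so the two end-offsets along the wire are 0 and L = 0.304 m.
sinθ₁ = 0/√(0²+0.0423²) = 0.0000; sinθ₂ = 0.304/√(0.304²+0.0423²) = 0.9905.
B = (4π×10⁻⁷ × 1.83) / (4π × 0.0423) × (0.0000 + 0.9905) = 4.28×10⁻⁶ T.

B ≈ 4.28 μT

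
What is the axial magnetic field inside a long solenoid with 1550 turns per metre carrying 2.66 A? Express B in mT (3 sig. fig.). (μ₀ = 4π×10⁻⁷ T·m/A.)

Inside a long solenoid, B = μ₀nI with n = 1550 turns/m.
B = 4π×10⁻⁷ × 1550 × 2.66 = 5.18×10⁻³ T.

B ≈ 5.18 mT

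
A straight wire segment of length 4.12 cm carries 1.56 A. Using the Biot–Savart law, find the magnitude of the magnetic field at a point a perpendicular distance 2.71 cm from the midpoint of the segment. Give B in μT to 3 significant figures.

B ≈ 6.97 μT

For a finite straight segment, B = (μ₀I/4πd)(sinθ₁ + sinθ₂), where θ₁, θ₂ are the angles from the perpendicular to each end.
The perpendicular from the point meets the wire at its midpoint, so each end is L/2 = 0.0206 m away along the wire.
sinθ₁ = 0.0206/√(0.0206²+0.0271²) = 0.6052; sinθ₂ = 0.0206/√(0.0206²+0.0271²) = 0.6052.
B = (4π×10⁻⁷ × 1.56) / (4π × 0.0271) × (0.6052 + 0.6052) = 6.97×10⁻⁶ T.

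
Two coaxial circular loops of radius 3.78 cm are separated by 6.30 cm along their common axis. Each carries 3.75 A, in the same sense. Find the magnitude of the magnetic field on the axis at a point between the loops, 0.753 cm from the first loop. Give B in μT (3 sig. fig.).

B ≈ 69.9 μT

Each loop contributes B = μ₀IR²/[2(R²+z²)^(3/2)] on the axis, with z measured from that loop.
Loop 1 (z = 0.00753 m): B₁ = 5.88×10⁻⁵ T. Loop 2 (z = 0.05547 m): B₂ = 1.11×10⁻⁵ T.
The fields add: B = B₁ + B₂ = 6.99×10⁻⁵ T.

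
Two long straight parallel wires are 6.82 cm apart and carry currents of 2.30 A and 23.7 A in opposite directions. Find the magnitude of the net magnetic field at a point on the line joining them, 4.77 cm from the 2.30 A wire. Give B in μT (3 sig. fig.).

B ≈ 241 μT

Each long wire gives B = μ₀I/(2πd). Distances are d₁ = 0.0477 m and d₂ = 0.0205 m.
B₁ = 9.64×10⁻⁶ T, B₂ = 2.31×10⁻⁴ T.
Between antiparallel currents both contributions point the same way, so they add. B = B₁ + B₂ = 9.64×10⁻⁶ + 2.31×10⁻⁴ = 2.41×10⁻⁴ T.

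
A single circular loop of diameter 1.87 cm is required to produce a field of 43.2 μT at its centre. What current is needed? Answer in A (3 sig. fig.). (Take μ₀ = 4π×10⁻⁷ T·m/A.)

At the centre of a circular loop B = μ₀I/(2R), so I = 2RB/μ₀.
With R = 0.00935 m, I = 2 × 0.00935 × 4.32×10⁻⁵ / (4π×10⁻⁷) = 0.643 A.

I ≈ 0.643 A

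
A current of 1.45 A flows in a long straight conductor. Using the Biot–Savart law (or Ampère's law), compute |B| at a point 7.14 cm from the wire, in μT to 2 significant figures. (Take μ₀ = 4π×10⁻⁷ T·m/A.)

For an infinitely long straight wire, B = μ₀I/(2πd).
B = (4π×10⁻⁷ × 1.45) / (2π × 0.0714) = 4.06×10⁻⁶ T.

B ≈ 4.1 μT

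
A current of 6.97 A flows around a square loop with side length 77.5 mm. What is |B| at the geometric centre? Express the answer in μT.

Each side is a finite straight segment at perpendicular distance d = a/(2 tan(π/4)) = 0.03875 m from the centre, with end-angles ±π/4.
One side contributes B₁ = (μ₀I/4πd)·2 sin(π/4) = 2.54×10⁻⁵ T.
All 4 sides add in the same direction: B = 4 × 2.54×10⁻⁵ = 1.02×10⁻⁴ T.

B ≈ 102 μT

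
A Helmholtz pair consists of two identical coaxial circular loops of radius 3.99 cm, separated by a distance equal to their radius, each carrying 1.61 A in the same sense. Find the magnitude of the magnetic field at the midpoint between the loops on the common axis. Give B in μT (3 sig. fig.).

B ≈ 36.3 μT

Each loop contributes B = μ₀IR²/[2(R²+z²)^(3/2)] on the axis, with z measured from that loop.
Loop 1 (z = 0.01995 m): B₁ = 1.81×10⁻⁵ T. Loop 2 (z = 0.01995 m): B₂ = 1.81×10⁻⁵ T.
The fields add: B = B₁ + B₂ = 3.63×10⁻⁵ T.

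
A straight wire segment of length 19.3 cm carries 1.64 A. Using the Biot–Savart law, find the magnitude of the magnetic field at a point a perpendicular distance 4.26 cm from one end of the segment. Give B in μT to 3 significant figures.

For a finite straight segment, B = (μ₀I/4πd)(sinθ₁ + sinθ₂), where θ₁, θ₂ are the angles from the perpendicular to each end.
The perpendicular foot is at one end, so the two end-offsets along the wire are 0 and L = 0.193 m.
sinθ₁ = 0/√(0²+0.0426²) = 0.0000; sinθ₂ = 0.193/√(0.193²+0.0426²) = 0.9765.
B = (4π×10⁻⁷ × 1.64) / (4π × 0.0426) × (0.0000 + 0.9765) = 3.76×10⁻⁶ T.

B ≈ 3.76 μT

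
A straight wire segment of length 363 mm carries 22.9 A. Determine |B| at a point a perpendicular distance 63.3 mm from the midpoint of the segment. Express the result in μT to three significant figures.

B ≈ 68.3 μT

For a finite straight segment, B = (μ₀I/4πd)(sinθ₁ + sinθ₂), where θ₁, θ₂ are the angles from the perpendicular to each end.
The perpendicular from the point meets the wire at its midpoint, so each end is L/2 = 0.1815 m away along the wire.
sinθ₁ = 0.1815/√(0.1815²+0.0633²) = 0.9442; sinθ₂ = 0.1815/√(0.1815²+0.0633²) = 0.9442.
B = (4π×10⁻⁷ × 22.9) / (4π × 0.0633) × (0.9442 + 0.9442) = 6.83×10⁻⁵ T.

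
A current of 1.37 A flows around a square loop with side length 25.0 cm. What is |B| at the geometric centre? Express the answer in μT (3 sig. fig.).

Each side is a finite straight segment at perpendicular distance d = a/(2 tan(π/4)) = 0.125 m from the centre, with end-angles ±π/4.
One side contributes B₁ = (μ₀I/4πd)·2 sin(π/4) = 1.55×10⁻⁶ T.
All 4 sides add in the same direction: B = 4 × 1.55×10⁻⁶ = 6.20×10⁻⁶ T.

B ≈ 6.20 μT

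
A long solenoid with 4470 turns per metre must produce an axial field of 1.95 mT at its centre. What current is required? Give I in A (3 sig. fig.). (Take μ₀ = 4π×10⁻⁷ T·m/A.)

Inside a long solenoid B = μ₀nI with n = 4470 m⁻¹, so I = B/(μ₀n).
I = 1.95×10⁻³ / (4π×10⁻⁷ × 4470) = 0.347 A.

I ≈ 0.347 A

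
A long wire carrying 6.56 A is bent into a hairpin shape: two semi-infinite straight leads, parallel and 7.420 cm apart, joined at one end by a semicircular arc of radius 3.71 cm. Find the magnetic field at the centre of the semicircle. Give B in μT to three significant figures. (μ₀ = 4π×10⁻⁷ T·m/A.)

The semicircular arc contributes B_arc = μ₀I·π/(4πR) = μ₀I/(4R) = 5.55×10⁻⁵ T.
Each semi-infinite lead is at perpendicular distance R = 0.0371 m from the centre, with the perpendicular foot at its near end, so it contributes μ₀I/(4πR); both point the same way, together 3.54×10⁻⁵ T.
Arc and leads all point the same direction: B = 5.55×10⁻⁵ + 3.54×10⁻⁵ = 9.09×10⁻⁵ T.

B ≈ 90.9 μT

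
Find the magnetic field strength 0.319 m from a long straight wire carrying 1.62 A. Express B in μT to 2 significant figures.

B ≈ 1.0 μT

For an infinitely long straight wire, B = μ₀I/(2πd).
B = (4π×10⁻⁷ × 1.62) / (2π × 0.319) = 1.02×10⁻⁶ T.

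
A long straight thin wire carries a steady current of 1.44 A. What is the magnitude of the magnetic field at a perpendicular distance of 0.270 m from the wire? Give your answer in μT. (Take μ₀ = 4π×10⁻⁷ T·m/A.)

For an infinitely long straight wire, B = μ₀I/(2πd).
B = (4π×10⁻⁷ × 1.44) / (2π × 0.27) = 1.07×10⁻⁶ T.

B ≈ 1.07 μT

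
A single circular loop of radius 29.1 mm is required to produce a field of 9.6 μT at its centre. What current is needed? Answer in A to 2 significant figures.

I ≈ 0.44 A

At the centre of a circular loop B = μ₀I/(2R), so I = 2RB/μ₀.
With R = 0.0291 m, I = 2 × 0.0291 × 9.60×10⁻⁶ / (4π×10⁻⁷) = 0.445 A.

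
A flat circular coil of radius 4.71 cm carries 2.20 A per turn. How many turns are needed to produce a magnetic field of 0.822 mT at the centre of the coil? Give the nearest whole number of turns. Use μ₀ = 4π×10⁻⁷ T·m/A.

N = 28

For an N-turn coil, B = Nμ₀I/(2R). A single turn gives B₁ = 2.93×10⁻⁵ T with R = 0.0471 m.
N = B/B₁ = 8.22×10⁻⁴ / 2.93×10⁻⁵ = 28.01.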